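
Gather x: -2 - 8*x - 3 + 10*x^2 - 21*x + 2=10*x^2 - 29*x - 3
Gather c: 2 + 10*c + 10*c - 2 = 20*c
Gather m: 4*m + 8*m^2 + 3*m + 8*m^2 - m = 16*m^2 + 6*m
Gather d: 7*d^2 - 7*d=7*d^2 - 7*d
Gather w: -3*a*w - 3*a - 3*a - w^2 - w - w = -6*a - w^2 + w*(-3*a - 2)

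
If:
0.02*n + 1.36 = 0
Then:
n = -68.00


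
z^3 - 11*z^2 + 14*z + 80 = (z - 8)*(z - 5)*(z + 2)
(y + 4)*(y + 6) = y^2 + 10*y + 24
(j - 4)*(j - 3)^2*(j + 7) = j^4 - 3*j^3 - 37*j^2 + 195*j - 252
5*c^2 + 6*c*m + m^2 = (c + m)*(5*c + m)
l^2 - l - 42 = (l - 7)*(l + 6)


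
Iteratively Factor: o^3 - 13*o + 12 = (o - 1)*(o^2 + o - 12) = (o - 3)*(o - 1)*(o + 4)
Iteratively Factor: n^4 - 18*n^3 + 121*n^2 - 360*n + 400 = (n - 5)*(n^3 - 13*n^2 + 56*n - 80) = (n - 5)*(n - 4)*(n^2 - 9*n + 20) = (n - 5)^2*(n - 4)*(n - 4)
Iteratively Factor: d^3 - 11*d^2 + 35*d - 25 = (d - 5)*(d^2 - 6*d + 5) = (d - 5)^2*(d - 1)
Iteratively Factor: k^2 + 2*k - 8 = (k + 4)*(k - 2)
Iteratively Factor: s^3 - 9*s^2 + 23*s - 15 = (s - 5)*(s^2 - 4*s + 3) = (s - 5)*(s - 1)*(s - 3)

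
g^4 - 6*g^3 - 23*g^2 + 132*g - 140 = (g - 7)*(g - 2)^2*(g + 5)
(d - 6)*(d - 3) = d^2 - 9*d + 18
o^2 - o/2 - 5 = (o - 5/2)*(o + 2)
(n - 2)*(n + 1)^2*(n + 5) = n^4 + 5*n^3 - 3*n^2 - 17*n - 10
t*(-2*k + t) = -2*k*t + t^2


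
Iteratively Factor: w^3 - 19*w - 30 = (w + 3)*(w^2 - 3*w - 10) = (w + 2)*(w + 3)*(w - 5)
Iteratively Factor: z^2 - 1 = (z - 1)*(z + 1)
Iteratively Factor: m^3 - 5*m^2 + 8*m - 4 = (m - 2)*(m^2 - 3*m + 2) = (m - 2)*(m - 1)*(m - 2)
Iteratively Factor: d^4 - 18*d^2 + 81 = (d + 3)*(d^3 - 3*d^2 - 9*d + 27) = (d - 3)*(d + 3)*(d^2 - 9) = (d - 3)*(d + 3)^2*(d - 3)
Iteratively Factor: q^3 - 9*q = (q + 3)*(q^2 - 3*q) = q*(q + 3)*(q - 3)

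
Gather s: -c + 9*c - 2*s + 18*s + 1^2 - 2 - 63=8*c + 16*s - 64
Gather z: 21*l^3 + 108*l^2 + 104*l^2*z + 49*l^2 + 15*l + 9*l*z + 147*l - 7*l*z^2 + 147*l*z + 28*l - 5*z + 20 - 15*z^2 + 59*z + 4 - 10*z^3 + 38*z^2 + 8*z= 21*l^3 + 157*l^2 + 190*l - 10*z^3 + z^2*(23 - 7*l) + z*(104*l^2 + 156*l + 62) + 24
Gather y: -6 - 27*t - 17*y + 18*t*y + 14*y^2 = -27*t + 14*y^2 + y*(18*t - 17) - 6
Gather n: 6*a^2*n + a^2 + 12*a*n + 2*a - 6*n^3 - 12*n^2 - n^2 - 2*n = a^2 + 2*a - 6*n^3 - 13*n^2 + n*(6*a^2 + 12*a - 2)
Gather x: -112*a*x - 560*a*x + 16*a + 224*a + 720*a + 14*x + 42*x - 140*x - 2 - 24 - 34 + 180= 960*a + x*(-672*a - 84) + 120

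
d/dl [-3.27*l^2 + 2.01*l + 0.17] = 2.01 - 6.54*l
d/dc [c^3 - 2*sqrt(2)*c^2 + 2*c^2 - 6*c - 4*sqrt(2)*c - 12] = 3*c^2 - 4*sqrt(2)*c + 4*c - 6 - 4*sqrt(2)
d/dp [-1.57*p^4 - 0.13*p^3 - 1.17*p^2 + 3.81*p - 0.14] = -6.28*p^3 - 0.39*p^2 - 2.34*p + 3.81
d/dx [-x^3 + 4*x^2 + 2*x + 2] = -3*x^2 + 8*x + 2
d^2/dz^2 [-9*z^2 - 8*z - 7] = -18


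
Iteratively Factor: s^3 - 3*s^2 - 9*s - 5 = (s - 5)*(s^2 + 2*s + 1) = (s - 5)*(s + 1)*(s + 1)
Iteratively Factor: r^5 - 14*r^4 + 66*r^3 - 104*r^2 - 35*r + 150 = (r - 5)*(r^4 - 9*r^3 + 21*r^2 + r - 30) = (r - 5)*(r - 2)*(r^3 - 7*r^2 + 7*r + 15) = (r - 5)*(r - 2)*(r + 1)*(r^2 - 8*r + 15) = (r - 5)*(r - 3)*(r - 2)*(r + 1)*(r - 5)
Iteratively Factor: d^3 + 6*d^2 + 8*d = (d)*(d^2 + 6*d + 8) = d*(d + 4)*(d + 2)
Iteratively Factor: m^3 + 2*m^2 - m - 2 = (m + 2)*(m^2 - 1) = (m - 1)*(m + 2)*(m + 1)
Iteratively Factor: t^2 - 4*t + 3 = (t - 3)*(t - 1)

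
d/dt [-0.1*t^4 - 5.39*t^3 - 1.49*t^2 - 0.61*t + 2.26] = -0.4*t^3 - 16.17*t^2 - 2.98*t - 0.61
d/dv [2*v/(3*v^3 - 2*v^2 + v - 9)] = 2*(-6*v^3 + 2*v^2 - 9)/(9*v^6 - 12*v^5 + 10*v^4 - 58*v^3 + 37*v^2 - 18*v + 81)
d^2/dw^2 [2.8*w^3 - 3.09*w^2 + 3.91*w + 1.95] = 16.8*w - 6.18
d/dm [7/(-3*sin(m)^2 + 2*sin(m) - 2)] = 14*(3*sin(m) - 1)*cos(m)/(3*sin(m)^2 - 2*sin(m) + 2)^2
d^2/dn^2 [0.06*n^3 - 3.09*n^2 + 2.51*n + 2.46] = 0.36*n - 6.18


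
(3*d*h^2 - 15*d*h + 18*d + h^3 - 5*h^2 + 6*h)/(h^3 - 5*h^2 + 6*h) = (3*d + h)/h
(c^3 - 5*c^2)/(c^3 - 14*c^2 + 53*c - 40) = c^2/(c^2 - 9*c + 8)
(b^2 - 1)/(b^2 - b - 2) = (b - 1)/(b - 2)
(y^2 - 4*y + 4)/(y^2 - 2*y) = (y - 2)/y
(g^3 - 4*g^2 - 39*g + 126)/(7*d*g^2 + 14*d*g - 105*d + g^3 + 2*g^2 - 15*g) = (g^2 - g - 42)/(7*d*g + 35*d + g^2 + 5*g)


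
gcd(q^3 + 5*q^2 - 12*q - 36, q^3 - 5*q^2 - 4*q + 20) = q + 2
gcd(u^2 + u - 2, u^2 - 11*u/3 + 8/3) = u - 1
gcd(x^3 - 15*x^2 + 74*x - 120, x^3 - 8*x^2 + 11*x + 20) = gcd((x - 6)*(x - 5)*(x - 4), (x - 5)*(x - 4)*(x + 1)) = x^2 - 9*x + 20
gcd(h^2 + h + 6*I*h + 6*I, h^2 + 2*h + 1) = h + 1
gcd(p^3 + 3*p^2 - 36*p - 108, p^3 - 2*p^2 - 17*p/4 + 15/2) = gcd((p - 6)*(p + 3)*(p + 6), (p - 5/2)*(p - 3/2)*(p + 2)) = 1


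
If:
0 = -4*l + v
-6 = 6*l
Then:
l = -1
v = -4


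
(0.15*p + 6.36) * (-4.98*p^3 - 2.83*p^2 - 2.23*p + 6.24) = -0.747*p^4 - 32.0973*p^3 - 18.3333*p^2 - 13.2468*p + 39.6864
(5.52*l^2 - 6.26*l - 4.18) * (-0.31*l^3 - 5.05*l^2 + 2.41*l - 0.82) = -1.7112*l^5 - 25.9354*l^4 + 46.212*l^3 + 1.496*l^2 - 4.9406*l + 3.4276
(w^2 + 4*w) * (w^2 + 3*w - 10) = w^4 + 7*w^3 + 2*w^2 - 40*w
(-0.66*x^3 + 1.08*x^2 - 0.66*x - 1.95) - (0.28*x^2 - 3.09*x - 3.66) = -0.66*x^3 + 0.8*x^2 + 2.43*x + 1.71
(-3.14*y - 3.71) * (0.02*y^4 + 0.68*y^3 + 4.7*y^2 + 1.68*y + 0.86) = -0.0628*y^5 - 2.2094*y^4 - 17.2808*y^3 - 22.7122*y^2 - 8.9332*y - 3.1906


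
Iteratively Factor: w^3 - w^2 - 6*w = (w - 3)*(w^2 + 2*w) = w*(w - 3)*(w + 2)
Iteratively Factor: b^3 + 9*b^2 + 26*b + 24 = (b + 4)*(b^2 + 5*b + 6) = (b + 3)*(b + 4)*(b + 2)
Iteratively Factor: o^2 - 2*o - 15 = (o + 3)*(o - 5)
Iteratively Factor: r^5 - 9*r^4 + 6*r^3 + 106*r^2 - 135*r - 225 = (r - 5)*(r^4 - 4*r^3 - 14*r^2 + 36*r + 45) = (r - 5)*(r - 3)*(r^3 - r^2 - 17*r - 15) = (r - 5)*(r - 3)*(r + 1)*(r^2 - 2*r - 15) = (r - 5)*(r - 3)*(r + 1)*(r + 3)*(r - 5)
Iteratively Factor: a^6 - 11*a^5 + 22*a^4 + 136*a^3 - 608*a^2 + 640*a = (a)*(a^5 - 11*a^4 + 22*a^3 + 136*a^2 - 608*a + 640) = a*(a - 2)*(a^4 - 9*a^3 + 4*a^2 + 144*a - 320) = a*(a - 4)*(a - 2)*(a^3 - 5*a^2 - 16*a + 80) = a*(a - 4)^2*(a - 2)*(a^2 - a - 20) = a*(a - 5)*(a - 4)^2*(a - 2)*(a + 4)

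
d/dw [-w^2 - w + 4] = -2*w - 1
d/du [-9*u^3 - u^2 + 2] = u*(-27*u - 2)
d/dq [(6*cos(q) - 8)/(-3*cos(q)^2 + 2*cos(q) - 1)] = 2*(-9*cos(q)^2 + 24*cos(q) - 5)*sin(q)/(3*sin(q)^2 + 2*cos(q) - 4)^2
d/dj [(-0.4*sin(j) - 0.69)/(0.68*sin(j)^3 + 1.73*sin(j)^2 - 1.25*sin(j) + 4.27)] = (0.544*sin(j)^3 + 2.0996*sin(j)^2 + 2.3874*sin(j) - 2.5705)*cos(j)/(0.4624*sin(j)^6 + 2.3528*sin(j)^5 + 1.2929*sin(j)^4 + 1.4822*sin(j)^3 + 16.3367*sin(j)^2 - 10.675*sin(j) + 18.2329)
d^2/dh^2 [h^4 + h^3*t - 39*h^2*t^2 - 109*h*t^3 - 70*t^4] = 12*h^2 + 6*h*t - 78*t^2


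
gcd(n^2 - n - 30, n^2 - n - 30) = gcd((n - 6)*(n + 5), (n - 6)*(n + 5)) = n^2 - n - 30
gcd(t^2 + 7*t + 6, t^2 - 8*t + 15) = 1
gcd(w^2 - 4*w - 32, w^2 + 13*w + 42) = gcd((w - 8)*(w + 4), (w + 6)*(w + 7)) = 1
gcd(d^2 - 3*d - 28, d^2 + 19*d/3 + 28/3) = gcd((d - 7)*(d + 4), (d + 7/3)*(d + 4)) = d + 4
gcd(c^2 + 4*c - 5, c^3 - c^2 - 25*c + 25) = c^2 + 4*c - 5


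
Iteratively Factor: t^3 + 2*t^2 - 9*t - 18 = (t + 2)*(t^2 - 9) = (t - 3)*(t + 2)*(t + 3)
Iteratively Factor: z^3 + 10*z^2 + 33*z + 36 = (z + 3)*(z^2 + 7*z + 12) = (z + 3)^2*(z + 4)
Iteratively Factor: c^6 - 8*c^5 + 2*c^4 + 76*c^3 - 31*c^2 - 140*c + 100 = (c + 2)*(c^5 - 10*c^4 + 22*c^3 + 32*c^2 - 95*c + 50) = (c - 1)*(c + 2)*(c^4 - 9*c^3 + 13*c^2 + 45*c - 50) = (c - 5)*(c - 1)*(c + 2)*(c^3 - 4*c^2 - 7*c + 10) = (c - 5)^2*(c - 1)*(c + 2)*(c^2 + c - 2) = (c - 5)^2*(c - 1)^2*(c + 2)*(c + 2)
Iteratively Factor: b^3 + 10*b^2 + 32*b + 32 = (b + 2)*(b^2 + 8*b + 16) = (b + 2)*(b + 4)*(b + 4)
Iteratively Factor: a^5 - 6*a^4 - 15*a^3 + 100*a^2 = (a - 5)*(a^4 - a^3 - 20*a^2) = (a - 5)^2*(a^3 + 4*a^2) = (a - 5)^2*(a + 4)*(a^2) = a*(a - 5)^2*(a + 4)*(a)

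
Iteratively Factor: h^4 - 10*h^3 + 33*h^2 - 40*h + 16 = (h - 4)*(h^3 - 6*h^2 + 9*h - 4) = (h - 4)*(h - 1)*(h^2 - 5*h + 4) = (h - 4)^2*(h - 1)*(h - 1)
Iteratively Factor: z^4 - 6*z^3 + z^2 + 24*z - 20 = (z + 2)*(z^3 - 8*z^2 + 17*z - 10) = (z - 1)*(z + 2)*(z^2 - 7*z + 10) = (z - 2)*(z - 1)*(z + 2)*(z - 5)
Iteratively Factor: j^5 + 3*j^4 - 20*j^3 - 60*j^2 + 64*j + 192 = (j - 4)*(j^4 + 7*j^3 + 8*j^2 - 28*j - 48) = (j - 4)*(j + 4)*(j^3 + 3*j^2 - 4*j - 12) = (j - 4)*(j + 3)*(j + 4)*(j^2 - 4) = (j - 4)*(j + 2)*(j + 3)*(j + 4)*(j - 2)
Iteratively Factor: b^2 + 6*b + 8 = (b + 4)*(b + 2)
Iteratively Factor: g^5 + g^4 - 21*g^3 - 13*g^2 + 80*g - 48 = (g + 3)*(g^4 - 2*g^3 - 15*g^2 + 32*g - 16) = (g - 4)*(g + 3)*(g^3 + 2*g^2 - 7*g + 4) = (g - 4)*(g + 3)*(g + 4)*(g^2 - 2*g + 1) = (g - 4)*(g - 1)*(g + 3)*(g + 4)*(g - 1)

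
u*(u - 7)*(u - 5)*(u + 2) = u^4 - 10*u^3 + 11*u^2 + 70*u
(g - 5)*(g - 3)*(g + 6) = g^3 - 2*g^2 - 33*g + 90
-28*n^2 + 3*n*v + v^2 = (-4*n + v)*(7*n + v)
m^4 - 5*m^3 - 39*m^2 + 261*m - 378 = (m - 6)*(m - 3)^2*(m + 7)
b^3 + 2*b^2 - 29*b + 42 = (b - 3)*(b - 2)*(b + 7)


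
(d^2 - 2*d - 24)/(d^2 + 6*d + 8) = (d - 6)/(d + 2)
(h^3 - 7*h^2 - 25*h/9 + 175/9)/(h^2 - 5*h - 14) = (h^2 - 25/9)/(h + 2)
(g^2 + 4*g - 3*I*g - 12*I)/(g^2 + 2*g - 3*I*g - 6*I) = (g + 4)/(g + 2)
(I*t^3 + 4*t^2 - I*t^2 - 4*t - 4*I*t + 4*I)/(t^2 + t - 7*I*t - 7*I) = (I*t^3 + t^2*(4 - I) - 4*t*(1 + I) + 4*I)/(t^2 + t*(1 - 7*I) - 7*I)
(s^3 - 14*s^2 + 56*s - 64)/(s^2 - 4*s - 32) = (s^2 - 6*s + 8)/(s + 4)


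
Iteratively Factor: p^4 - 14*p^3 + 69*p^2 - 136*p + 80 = (p - 1)*(p^3 - 13*p^2 + 56*p - 80) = (p - 4)*(p - 1)*(p^2 - 9*p + 20) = (p - 4)^2*(p - 1)*(p - 5)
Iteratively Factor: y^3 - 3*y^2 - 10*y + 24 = (y - 4)*(y^2 + y - 6) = (y - 4)*(y - 2)*(y + 3)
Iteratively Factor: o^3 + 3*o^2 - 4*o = (o - 1)*(o^2 + 4*o) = (o - 1)*(o + 4)*(o)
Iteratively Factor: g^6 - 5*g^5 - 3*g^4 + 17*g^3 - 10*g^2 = (g - 5)*(g^5 - 3*g^3 + 2*g^2) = g*(g - 5)*(g^4 - 3*g^2 + 2*g) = g*(g - 5)*(g + 2)*(g^3 - 2*g^2 + g) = g*(g - 5)*(g - 1)*(g + 2)*(g^2 - g) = g*(g - 5)*(g - 1)^2*(g + 2)*(g)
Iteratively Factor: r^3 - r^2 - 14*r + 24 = (r - 2)*(r^2 + r - 12) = (r - 3)*(r - 2)*(r + 4)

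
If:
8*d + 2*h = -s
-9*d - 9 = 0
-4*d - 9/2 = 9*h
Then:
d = -1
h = -1/18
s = 73/9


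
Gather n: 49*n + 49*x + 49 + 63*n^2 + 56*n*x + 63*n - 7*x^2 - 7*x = 63*n^2 + n*(56*x + 112) - 7*x^2 + 42*x + 49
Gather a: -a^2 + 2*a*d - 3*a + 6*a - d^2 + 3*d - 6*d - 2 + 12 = -a^2 + a*(2*d + 3) - d^2 - 3*d + 10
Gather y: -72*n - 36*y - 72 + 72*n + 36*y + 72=0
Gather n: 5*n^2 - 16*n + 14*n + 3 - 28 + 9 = 5*n^2 - 2*n - 16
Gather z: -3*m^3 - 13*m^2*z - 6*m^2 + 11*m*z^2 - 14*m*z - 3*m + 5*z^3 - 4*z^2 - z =-3*m^3 - 6*m^2 - 3*m + 5*z^3 + z^2*(11*m - 4) + z*(-13*m^2 - 14*m - 1)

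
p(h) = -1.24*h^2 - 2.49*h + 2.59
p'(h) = -2.48*h - 2.49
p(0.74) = 0.07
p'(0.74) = -4.33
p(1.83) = -6.12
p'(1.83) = -7.03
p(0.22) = 1.98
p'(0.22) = -3.04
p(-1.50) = 3.54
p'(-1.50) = 1.23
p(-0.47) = 3.49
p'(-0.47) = -1.32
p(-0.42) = 3.42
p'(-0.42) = -1.45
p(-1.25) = 3.76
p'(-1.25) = 0.61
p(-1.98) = 2.66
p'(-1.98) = 2.42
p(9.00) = -120.26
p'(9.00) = -24.81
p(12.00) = -205.85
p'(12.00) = -32.25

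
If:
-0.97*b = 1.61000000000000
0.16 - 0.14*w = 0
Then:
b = -1.66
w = 1.14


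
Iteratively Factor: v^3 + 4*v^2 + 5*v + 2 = (v + 1)*(v^2 + 3*v + 2) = (v + 1)^2*(v + 2)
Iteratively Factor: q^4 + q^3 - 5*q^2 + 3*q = (q - 1)*(q^3 + 2*q^2 - 3*q) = (q - 1)^2*(q^2 + 3*q) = (q - 1)^2*(q + 3)*(q)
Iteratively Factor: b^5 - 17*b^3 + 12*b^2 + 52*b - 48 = (b + 4)*(b^4 - 4*b^3 - b^2 + 16*b - 12) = (b - 3)*(b + 4)*(b^3 - b^2 - 4*b + 4) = (b - 3)*(b - 2)*(b + 4)*(b^2 + b - 2) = (b - 3)*(b - 2)*(b + 2)*(b + 4)*(b - 1)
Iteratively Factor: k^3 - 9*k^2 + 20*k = (k - 4)*(k^2 - 5*k) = (k - 5)*(k - 4)*(k)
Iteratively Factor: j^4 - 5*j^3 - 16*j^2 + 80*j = (j + 4)*(j^3 - 9*j^2 + 20*j) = j*(j + 4)*(j^2 - 9*j + 20) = j*(j - 4)*(j + 4)*(j - 5)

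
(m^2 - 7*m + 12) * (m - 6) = m^3 - 13*m^2 + 54*m - 72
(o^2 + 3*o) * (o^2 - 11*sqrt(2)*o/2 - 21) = o^4 - 11*sqrt(2)*o^3/2 + 3*o^3 - 33*sqrt(2)*o^2/2 - 21*o^2 - 63*o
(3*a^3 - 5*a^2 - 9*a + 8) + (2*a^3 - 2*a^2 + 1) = 5*a^3 - 7*a^2 - 9*a + 9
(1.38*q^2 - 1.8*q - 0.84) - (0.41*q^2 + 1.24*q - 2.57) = 0.97*q^2 - 3.04*q + 1.73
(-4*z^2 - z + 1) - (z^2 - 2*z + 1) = -5*z^2 + z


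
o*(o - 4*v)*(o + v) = o^3 - 3*o^2*v - 4*o*v^2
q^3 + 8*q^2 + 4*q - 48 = (q - 2)*(q + 4)*(q + 6)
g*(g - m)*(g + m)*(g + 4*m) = g^4 + 4*g^3*m - g^2*m^2 - 4*g*m^3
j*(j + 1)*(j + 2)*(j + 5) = j^4 + 8*j^3 + 17*j^2 + 10*j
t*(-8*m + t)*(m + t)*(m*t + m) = -8*m^3*t^2 - 8*m^3*t - 7*m^2*t^3 - 7*m^2*t^2 + m*t^4 + m*t^3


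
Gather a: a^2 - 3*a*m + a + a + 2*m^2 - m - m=a^2 + a*(2 - 3*m) + 2*m^2 - 2*m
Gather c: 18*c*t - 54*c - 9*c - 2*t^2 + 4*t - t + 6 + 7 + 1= c*(18*t - 63) - 2*t^2 + 3*t + 14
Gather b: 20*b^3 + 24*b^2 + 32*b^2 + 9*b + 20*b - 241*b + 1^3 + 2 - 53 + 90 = 20*b^3 + 56*b^2 - 212*b + 40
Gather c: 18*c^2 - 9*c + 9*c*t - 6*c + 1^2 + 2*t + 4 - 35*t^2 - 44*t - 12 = 18*c^2 + c*(9*t - 15) - 35*t^2 - 42*t - 7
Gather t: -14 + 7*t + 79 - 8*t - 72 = -t - 7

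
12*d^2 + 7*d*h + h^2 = (3*d + h)*(4*d + h)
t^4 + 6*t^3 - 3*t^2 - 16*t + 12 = (t - 1)^2*(t + 2)*(t + 6)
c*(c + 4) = c^2 + 4*c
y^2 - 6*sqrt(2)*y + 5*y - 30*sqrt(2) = (y + 5)*(y - 6*sqrt(2))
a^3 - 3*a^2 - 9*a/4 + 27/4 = (a - 3)*(a - 3/2)*(a + 3/2)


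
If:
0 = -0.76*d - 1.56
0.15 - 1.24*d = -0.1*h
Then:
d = -2.05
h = -26.95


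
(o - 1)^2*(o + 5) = o^3 + 3*o^2 - 9*o + 5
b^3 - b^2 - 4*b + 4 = (b - 2)*(b - 1)*(b + 2)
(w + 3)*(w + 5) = w^2 + 8*w + 15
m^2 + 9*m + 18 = (m + 3)*(m + 6)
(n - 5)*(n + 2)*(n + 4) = n^3 + n^2 - 22*n - 40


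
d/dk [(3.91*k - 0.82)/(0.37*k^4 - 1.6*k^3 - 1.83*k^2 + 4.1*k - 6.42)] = (-4.3401*k^4 + 13.7256*k^3 + 3.2193*k^2 - 3.0012*k - 21.7402)/(0.1369*k^8 - 1.184*k^7 + 1.2058*k^6 + 8.89*k^5 - 14.5219*k^4 + 5.538*k^3 + 40.3072*k^2 - 52.644*k + 41.2164)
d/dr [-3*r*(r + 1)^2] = 3*(-3*r - 1)*(r + 1)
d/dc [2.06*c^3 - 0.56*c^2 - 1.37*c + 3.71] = 6.18*c^2 - 1.12*c - 1.37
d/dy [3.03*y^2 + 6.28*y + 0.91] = 6.06*y + 6.28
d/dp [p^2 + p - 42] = 2*p + 1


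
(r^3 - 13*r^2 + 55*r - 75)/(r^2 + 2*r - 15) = (r^2 - 10*r + 25)/(r + 5)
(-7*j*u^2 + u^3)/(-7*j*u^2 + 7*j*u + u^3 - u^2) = u/(u - 1)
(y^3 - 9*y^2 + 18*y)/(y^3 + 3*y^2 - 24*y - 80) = y*(y^2 - 9*y + 18)/(y^3 + 3*y^2 - 24*y - 80)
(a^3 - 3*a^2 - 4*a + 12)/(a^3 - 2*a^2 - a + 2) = (a^2 - a - 6)/(a^2 - 1)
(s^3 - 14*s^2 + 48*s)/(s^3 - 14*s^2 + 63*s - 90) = s*(s - 8)/(s^2 - 8*s + 15)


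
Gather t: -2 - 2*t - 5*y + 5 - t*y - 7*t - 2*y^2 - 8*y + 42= t*(-y - 9) - 2*y^2 - 13*y + 45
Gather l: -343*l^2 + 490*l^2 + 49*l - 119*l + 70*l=147*l^2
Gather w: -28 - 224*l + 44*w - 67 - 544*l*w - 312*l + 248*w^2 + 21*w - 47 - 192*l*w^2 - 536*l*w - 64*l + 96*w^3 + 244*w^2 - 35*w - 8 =-600*l + 96*w^3 + w^2*(492 - 192*l) + w*(30 - 1080*l) - 150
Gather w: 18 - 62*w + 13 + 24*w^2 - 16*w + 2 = 24*w^2 - 78*w + 33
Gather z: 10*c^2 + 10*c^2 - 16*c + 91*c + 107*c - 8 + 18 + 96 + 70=20*c^2 + 182*c + 176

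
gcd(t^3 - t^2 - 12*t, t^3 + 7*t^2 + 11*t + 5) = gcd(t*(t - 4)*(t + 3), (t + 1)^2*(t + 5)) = 1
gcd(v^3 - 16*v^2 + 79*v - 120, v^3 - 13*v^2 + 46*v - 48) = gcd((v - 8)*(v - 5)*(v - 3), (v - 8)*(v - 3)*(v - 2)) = v^2 - 11*v + 24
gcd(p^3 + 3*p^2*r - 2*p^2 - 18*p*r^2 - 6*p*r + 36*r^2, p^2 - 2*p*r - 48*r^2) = p + 6*r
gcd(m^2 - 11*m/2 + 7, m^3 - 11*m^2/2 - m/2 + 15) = m - 2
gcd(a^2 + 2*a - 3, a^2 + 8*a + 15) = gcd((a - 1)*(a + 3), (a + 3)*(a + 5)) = a + 3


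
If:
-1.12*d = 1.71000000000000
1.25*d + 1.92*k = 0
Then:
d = -1.53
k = 0.99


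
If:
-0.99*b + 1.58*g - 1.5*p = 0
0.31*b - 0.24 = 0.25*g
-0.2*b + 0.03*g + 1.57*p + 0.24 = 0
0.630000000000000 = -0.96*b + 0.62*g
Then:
No Solution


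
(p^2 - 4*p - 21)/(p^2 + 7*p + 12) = (p - 7)/(p + 4)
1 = 1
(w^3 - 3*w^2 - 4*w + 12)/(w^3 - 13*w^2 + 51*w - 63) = (w^2 - 4)/(w^2 - 10*w + 21)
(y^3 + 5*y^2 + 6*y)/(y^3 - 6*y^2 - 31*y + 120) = y*(y^2 + 5*y + 6)/(y^3 - 6*y^2 - 31*y + 120)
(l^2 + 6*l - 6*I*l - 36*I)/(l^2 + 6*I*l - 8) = (l^2 + 6*l*(1 - I) - 36*I)/(l^2 + 6*I*l - 8)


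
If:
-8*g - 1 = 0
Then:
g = -1/8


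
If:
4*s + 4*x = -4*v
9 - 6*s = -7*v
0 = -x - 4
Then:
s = 37/13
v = 15/13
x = -4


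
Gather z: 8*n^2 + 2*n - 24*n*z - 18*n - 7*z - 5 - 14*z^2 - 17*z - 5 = 8*n^2 - 16*n - 14*z^2 + z*(-24*n - 24) - 10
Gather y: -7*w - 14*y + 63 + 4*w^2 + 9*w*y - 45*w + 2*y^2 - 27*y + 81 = 4*w^2 - 52*w + 2*y^2 + y*(9*w - 41) + 144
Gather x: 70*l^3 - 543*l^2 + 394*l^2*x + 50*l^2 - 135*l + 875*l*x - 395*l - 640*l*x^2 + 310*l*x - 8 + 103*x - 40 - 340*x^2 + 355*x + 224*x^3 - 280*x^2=70*l^3 - 493*l^2 - 530*l + 224*x^3 + x^2*(-640*l - 620) + x*(394*l^2 + 1185*l + 458) - 48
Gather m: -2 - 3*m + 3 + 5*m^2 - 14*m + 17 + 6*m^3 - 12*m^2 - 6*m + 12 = 6*m^3 - 7*m^2 - 23*m + 30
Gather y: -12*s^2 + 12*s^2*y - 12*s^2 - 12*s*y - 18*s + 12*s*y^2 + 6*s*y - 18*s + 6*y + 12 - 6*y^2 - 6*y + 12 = -24*s^2 - 36*s + y^2*(12*s - 6) + y*(12*s^2 - 6*s) + 24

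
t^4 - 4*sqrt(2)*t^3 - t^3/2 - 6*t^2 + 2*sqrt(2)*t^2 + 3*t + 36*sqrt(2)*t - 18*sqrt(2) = (t - 1/2)*(t - 3*sqrt(2))^2*(t + 2*sqrt(2))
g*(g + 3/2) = g^2 + 3*g/2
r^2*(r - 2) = r^3 - 2*r^2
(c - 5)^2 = c^2 - 10*c + 25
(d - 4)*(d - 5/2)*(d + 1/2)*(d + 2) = d^4 - 4*d^3 - 21*d^2/4 + 37*d/2 + 10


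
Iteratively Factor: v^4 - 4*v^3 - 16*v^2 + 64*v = (v + 4)*(v^3 - 8*v^2 + 16*v) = (v - 4)*(v + 4)*(v^2 - 4*v) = v*(v - 4)*(v + 4)*(v - 4)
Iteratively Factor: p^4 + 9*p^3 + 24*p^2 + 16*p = (p + 4)*(p^3 + 5*p^2 + 4*p) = p*(p + 4)*(p^2 + 5*p + 4) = p*(p + 1)*(p + 4)*(p + 4)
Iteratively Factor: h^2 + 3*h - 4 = (h + 4)*(h - 1)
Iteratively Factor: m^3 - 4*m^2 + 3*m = (m)*(m^2 - 4*m + 3) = m*(m - 3)*(m - 1)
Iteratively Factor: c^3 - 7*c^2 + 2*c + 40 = (c - 5)*(c^2 - 2*c - 8) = (c - 5)*(c + 2)*(c - 4)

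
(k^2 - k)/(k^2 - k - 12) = k*(1 - k)/(-k^2 + k + 12)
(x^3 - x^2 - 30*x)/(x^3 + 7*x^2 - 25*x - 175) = x*(x - 6)/(x^2 + 2*x - 35)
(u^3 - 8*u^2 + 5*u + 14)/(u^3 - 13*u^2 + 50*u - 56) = (u + 1)/(u - 4)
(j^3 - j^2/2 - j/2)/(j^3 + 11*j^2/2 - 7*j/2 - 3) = j/(j + 6)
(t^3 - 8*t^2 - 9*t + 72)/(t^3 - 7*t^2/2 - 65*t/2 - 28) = 2*(t^2 - 9)/(2*t^2 + 9*t + 7)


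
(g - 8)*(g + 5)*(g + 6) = g^3 + 3*g^2 - 58*g - 240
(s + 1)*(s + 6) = s^2 + 7*s + 6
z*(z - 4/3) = z^2 - 4*z/3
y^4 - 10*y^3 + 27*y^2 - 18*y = y*(y - 6)*(y - 3)*(y - 1)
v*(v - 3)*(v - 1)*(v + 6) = v^4 + 2*v^3 - 21*v^2 + 18*v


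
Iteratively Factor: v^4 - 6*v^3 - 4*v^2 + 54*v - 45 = (v + 3)*(v^3 - 9*v^2 + 23*v - 15) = (v - 1)*(v + 3)*(v^2 - 8*v + 15) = (v - 5)*(v - 1)*(v + 3)*(v - 3)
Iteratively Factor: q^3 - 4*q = (q + 2)*(q^2 - 2*q) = q*(q + 2)*(q - 2)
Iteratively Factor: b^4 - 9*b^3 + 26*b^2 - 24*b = (b - 2)*(b^3 - 7*b^2 + 12*b) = (b - 4)*(b - 2)*(b^2 - 3*b) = b*(b - 4)*(b - 2)*(b - 3)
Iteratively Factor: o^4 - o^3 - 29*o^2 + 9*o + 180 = (o + 4)*(o^3 - 5*o^2 - 9*o + 45) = (o - 5)*(o + 4)*(o^2 - 9) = (o - 5)*(o - 3)*(o + 4)*(o + 3)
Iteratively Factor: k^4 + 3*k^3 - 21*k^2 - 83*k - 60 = (k - 5)*(k^3 + 8*k^2 + 19*k + 12) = (k - 5)*(k + 1)*(k^2 + 7*k + 12) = (k - 5)*(k + 1)*(k + 4)*(k + 3)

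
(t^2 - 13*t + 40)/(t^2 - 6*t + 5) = (t - 8)/(t - 1)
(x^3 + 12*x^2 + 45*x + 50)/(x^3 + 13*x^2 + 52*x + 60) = (x + 5)/(x + 6)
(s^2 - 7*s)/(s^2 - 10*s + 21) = s/(s - 3)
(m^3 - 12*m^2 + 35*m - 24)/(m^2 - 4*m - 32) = (m^2 - 4*m + 3)/(m + 4)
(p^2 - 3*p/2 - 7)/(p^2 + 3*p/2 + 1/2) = (2*p^2 - 3*p - 14)/(2*p^2 + 3*p + 1)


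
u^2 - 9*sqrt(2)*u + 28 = (u - 7*sqrt(2))*(u - 2*sqrt(2))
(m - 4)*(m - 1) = m^2 - 5*m + 4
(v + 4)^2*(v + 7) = v^3 + 15*v^2 + 72*v + 112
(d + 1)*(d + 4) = d^2 + 5*d + 4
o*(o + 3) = o^2 + 3*o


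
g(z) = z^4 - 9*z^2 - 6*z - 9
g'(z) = 4*z^3 - 18*z - 6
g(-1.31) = -13.64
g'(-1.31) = 8.59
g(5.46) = 578.67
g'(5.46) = 546.81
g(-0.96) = -10.69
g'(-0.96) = 7.74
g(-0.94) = -10.53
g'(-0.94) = 7.60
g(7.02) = 1933.91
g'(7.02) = 1251.43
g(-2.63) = -7.63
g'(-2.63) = -31.43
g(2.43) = -41.86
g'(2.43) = 7.66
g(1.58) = -34.72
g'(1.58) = -18.66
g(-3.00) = 9.00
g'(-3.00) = -60.00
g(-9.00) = 5877.00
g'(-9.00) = -2760.00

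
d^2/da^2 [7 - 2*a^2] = -4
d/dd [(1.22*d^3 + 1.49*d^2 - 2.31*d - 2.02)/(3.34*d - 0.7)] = (8.1496*d^3 + 2.4146*d^2 - 2.086*d + 8.3638)/(11.1556*d^2 - 4.676*d + 0.49)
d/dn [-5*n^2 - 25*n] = -10*n - 25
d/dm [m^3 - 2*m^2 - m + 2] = 3*m^2 - 4*m - 1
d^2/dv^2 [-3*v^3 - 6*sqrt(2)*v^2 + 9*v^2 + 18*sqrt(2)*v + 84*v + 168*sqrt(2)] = -18*v - 12*sqrt(2) + 18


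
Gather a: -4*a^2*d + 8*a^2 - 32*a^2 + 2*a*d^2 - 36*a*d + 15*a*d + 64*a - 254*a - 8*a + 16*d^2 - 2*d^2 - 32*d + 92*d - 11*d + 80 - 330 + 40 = a^2*(-4*d - 24) + a*(2*d^2 - 21*d - 198) + 14*d^2 + 49*d - 210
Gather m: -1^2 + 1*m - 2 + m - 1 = 2*m - 4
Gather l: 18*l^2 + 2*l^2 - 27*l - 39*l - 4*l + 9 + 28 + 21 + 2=20*l^2 - 70*l + 60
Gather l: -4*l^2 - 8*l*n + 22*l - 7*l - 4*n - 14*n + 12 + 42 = -4*l^2 + l*(15 - 8*n) - 18*n + 54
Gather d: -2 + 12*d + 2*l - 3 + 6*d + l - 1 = 18*d + 3*l - 6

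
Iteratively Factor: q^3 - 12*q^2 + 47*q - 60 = (q - 3)*(q^2 - 9*q + 20) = (q - 5)*(q - 3)*(q - 4)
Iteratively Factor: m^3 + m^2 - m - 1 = (m + 1)*(m^2 - 1) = (m - 1)*(m + 1)*(m + 1)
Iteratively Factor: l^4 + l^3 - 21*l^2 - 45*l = (l + 3)*(l^3 - 2*l^2 - 15*l) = l*(l + 3)*(l^2 - 2*l - 15) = l*(l - 5)*(l + 3)*(l + 3)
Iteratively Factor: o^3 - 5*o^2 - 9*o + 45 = (o - 3)*(o^2 - 2*o - 15) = (o - 5)*(o - 3)*(o + 3)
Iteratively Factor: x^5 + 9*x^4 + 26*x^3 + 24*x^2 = (x + 2)*(x^4 + 7*x^3 + 12*x^2) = (x + 2)*(x + 4)*(x^3 + 3*x^2) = (x + 2)*(x + 3)*(x + 4)*(x^2) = x*(x + 2)*(x + 3)*(x + 4)*(x)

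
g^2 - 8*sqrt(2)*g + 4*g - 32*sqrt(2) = (g + 4)*(g - 8*sqrt(2))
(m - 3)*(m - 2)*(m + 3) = m^3 - 2*m^2 - 9*m + 18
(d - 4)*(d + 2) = d^2 - 2*d - 8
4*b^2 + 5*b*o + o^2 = (b + o)*(4*b + o)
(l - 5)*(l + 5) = l^2 - 25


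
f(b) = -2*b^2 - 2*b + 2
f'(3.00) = -14.00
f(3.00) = -22.00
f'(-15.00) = 58.00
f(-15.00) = -418.00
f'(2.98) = -13.92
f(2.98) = -21.72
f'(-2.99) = 9.96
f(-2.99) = -9.90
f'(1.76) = -9.04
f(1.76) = -7.72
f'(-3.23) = 10.92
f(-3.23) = -12.41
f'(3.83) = -17.32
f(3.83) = -35.00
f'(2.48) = -11.92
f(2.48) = -15.26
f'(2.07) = -10.28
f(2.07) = -10.71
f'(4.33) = -19.32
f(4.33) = -44.16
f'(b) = -4*b - 2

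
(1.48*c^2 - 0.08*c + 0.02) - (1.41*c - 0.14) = 1.48*c^2 - 1.49*c + 0.16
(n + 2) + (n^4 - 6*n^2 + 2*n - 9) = n^4 - 6*n^2 + 3*n - 7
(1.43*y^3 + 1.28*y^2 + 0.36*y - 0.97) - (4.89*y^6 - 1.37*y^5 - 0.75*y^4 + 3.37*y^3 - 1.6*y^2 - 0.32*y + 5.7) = -4.89*y^6 + 1.37*y^5 + 0.75*y^4 - 1.94*y^3 + 2.88*y^2 + 0.68*y - 6.67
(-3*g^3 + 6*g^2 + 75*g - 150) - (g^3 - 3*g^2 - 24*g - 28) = -4*g^3 + 9*g^2 + 99*g - 122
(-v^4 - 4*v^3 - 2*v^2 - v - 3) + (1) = -v^4 - 4*v^3 - 2*v^2 - v - 2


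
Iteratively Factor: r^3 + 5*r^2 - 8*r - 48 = (r - 3)*(r^2 + 8*r + 16) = (r - 3)*(r + 4)*(r + 4)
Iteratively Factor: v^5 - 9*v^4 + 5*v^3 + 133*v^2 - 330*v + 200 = (v - 2)*(v^4 - 7*v^3 - 9*v^2 + 115*v - 100) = (v - 2)*(v - 1)*(v^3 - 6*v^2 - 15*v + 100) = (v - 5)*(v - 2)*(v - 1)*(v^2 - v - 20) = (v - 5)*(v - 2)*(v - 1)*(v + 4)*(v - 5)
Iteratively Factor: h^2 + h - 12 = (h - 3)*(h + 4)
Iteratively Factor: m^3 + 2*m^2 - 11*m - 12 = (m + 4)*(m^2 - 2*m - 3) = (m + 1)*(m + 4)*(m - 3)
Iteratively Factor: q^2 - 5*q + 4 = (q - 1)*(q - 4)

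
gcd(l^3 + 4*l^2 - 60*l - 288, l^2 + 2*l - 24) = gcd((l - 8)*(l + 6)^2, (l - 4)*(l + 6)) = l + 6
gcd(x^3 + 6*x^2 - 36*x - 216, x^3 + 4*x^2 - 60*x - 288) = x^2 + 12*x + 36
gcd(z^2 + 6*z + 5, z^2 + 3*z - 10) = z + 5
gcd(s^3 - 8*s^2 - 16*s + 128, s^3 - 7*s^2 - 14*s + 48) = s - 8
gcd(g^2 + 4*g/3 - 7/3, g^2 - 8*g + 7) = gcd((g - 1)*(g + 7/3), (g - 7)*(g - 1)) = g - 1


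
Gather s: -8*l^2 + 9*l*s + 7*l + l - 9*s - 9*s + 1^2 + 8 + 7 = -8*l^2 + 8*l + s*(9*l - 18) + 16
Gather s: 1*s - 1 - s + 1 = 0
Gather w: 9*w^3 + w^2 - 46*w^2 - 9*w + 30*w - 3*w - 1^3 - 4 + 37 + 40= 9*w^3 - 45*w^2 + 18*w + 72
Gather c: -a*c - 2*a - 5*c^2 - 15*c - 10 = -2*a - 5*c^2 + c*(-a - 15) - 10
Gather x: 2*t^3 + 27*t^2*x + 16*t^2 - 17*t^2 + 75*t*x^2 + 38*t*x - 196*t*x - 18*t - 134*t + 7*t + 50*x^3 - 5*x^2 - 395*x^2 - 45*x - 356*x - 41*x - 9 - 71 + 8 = 2*t^3 - t^2 - 145*t + 50*x^3 + x^2*(75*t - 400) + x*(27*t^2 - 158*t - 442) - 72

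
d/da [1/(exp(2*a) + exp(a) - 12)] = (-2*exp(a) - 1)*exp(a)/(exp(2*a) + exp(a) - 12)^2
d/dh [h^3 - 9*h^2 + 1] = 3*h*(h - 6)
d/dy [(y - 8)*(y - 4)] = 2*y - 12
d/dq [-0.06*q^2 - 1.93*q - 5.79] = -0.12*q - 1.93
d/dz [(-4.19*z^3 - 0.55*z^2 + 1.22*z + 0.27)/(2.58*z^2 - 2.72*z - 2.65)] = (-10.8102*z^4 + 22.7936*z^3 + 31.6589*z^2 + 1.5218*z - 2.4986)/(6.6564*z^4 - 14.0352*z^3 - 6.2756*z^2 + 14.416*z + 7.0225)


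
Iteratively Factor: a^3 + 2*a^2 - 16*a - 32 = (a + 2)*(a^2 - 16) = (a + 2)*(a + 4)*(a - 4)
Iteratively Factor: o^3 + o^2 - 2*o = (o)*(o^2 + o - 2) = o*(o + 2)*(o - 1)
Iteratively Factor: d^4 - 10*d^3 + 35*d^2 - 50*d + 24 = (d - 4)*(d^3 - 6*d^2 + 11*d - 6) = (d - 4)*(d - 3)*(d^2 - 3*d + 2) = (d - 4)*(d - 3)*(d - 1)*(d - 2)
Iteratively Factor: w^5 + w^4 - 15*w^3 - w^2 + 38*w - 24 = (w - 3)*(w^4 + 4*w^3 - 3*w^2 - 10*w + 8) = (w - 3)*(w + 2)*(w^3 + 2*w^2 - 7*w + 4) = (w - 3)*(w - 1)*(w + 2)*(w^2 + 3*w - 4) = (w - 3)*(w - 1)^2*(w + 2)*(w + 4)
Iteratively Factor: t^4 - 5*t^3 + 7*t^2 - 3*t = (t - 3)*(t^3 - 2*t^2 + t) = (t - 3)*(t - 1)*(t^2 - t) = t*(t - 3)*(t - 1)*(t - 1)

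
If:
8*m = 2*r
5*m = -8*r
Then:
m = 0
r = 0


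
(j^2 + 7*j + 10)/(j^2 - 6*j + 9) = (j^2 + 7*j + 10)/(j^2 - 6*j + 9)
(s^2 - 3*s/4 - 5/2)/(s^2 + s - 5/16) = 4*(s - 2)/(4*s - 1)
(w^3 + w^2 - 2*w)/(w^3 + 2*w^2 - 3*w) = (w + 2)/(w + 3)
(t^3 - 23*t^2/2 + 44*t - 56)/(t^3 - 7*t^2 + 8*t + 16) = (t - 7/2)/(t + 1)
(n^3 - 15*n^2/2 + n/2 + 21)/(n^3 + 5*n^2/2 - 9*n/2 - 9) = (n - 7)/(n + 3)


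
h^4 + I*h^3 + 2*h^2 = h^2*(h - I)*(h + 2*I)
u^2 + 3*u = u*(u + 3)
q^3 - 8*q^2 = q^2*(q - 8)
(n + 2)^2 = n^2 + 4*n + 4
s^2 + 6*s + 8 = (s + 2)*(s + 4)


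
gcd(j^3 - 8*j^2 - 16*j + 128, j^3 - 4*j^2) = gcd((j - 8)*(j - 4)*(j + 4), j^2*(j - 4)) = j - 4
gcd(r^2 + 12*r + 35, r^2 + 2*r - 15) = r + 5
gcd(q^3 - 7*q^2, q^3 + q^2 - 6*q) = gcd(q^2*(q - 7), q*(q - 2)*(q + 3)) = q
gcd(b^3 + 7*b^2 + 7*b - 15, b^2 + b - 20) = b + 5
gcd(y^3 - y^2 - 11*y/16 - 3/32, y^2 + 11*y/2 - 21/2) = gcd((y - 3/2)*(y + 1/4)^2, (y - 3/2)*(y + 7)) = y - 3/2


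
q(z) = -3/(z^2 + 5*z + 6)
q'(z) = -3*(-2*z - 5)/(z^2 + 5*z + 6)^2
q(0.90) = -0.27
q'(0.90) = 0.16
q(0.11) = -0.46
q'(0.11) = 0.36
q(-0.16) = -0.57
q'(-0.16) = 0.51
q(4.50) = -0.06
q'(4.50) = 0.02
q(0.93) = -0.26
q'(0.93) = 0.16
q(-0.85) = -1.21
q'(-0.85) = 1.62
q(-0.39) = -0.71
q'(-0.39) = 0.72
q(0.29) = -0.40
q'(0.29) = 0.29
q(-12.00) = -0.03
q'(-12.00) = -0.00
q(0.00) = -0.50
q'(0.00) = 0.42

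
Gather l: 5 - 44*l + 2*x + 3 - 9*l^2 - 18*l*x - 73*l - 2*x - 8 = -9*l^2 + l*(-18*x - 117)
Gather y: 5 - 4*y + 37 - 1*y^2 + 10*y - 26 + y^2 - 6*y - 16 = 0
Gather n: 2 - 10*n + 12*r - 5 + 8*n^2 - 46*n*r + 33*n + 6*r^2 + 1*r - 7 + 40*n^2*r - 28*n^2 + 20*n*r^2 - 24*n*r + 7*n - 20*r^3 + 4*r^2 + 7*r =n^2*(40*r - 20) + n*(20*r^2 - 70*r + 30) - 20*r^3 + 10*r^2 + 20*r - 10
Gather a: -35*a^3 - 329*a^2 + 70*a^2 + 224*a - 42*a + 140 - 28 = -35*a^3 - 259*a^2 + 182*a + 112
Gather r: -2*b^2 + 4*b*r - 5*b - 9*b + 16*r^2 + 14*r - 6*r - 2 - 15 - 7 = -2*b^2 - 14*b + 16*r^2 + r*(4*b + 8) - 24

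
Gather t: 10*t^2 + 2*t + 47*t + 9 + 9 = 10*t^2 + 49*t + 18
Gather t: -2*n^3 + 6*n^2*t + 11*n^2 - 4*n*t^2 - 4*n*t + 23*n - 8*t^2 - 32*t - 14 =-2*n^3 + 11*n^2 + 23*n + t^2*(-4*n - 8) + t*(6*n^2 - 4*n - 32) - 14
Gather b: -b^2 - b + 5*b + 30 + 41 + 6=-b^2 + 4*b + 77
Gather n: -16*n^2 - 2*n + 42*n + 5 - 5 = -16*n^2 + 40*n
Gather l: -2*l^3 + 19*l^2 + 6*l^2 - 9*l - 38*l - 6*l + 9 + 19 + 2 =-2*l^3 + 25*l^2 - 53*l + 30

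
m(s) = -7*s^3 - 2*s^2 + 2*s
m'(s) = -21*s^2 - 4*s + 2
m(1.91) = -52.25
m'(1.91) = -82.25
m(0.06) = 0.11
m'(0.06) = 1.68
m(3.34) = -276.45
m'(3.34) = -245.63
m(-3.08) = 179.39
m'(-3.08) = -184.89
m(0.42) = -0.03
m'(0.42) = -3.38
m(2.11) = -70.44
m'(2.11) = -99.93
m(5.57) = -1260.57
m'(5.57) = -671.80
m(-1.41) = 12.83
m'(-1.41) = -34.11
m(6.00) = -1572.00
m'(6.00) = -778.00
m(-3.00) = 165.00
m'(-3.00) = -175.00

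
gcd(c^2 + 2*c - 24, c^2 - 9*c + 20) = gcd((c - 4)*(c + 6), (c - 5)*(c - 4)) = c - 4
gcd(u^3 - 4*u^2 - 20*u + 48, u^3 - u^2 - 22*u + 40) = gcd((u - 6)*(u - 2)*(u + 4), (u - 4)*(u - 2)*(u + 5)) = u - 2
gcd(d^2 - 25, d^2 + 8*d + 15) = d + 5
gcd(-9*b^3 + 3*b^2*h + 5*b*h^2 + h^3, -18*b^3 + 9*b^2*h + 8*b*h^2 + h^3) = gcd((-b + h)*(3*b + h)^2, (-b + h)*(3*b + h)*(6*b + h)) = 3*b^2 - 2*b*h - h^2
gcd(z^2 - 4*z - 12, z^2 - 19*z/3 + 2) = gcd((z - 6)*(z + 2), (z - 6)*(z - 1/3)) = z - 6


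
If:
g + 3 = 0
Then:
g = -3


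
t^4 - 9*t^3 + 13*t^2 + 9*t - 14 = (t - 7)*(t - 2)*(t - 1)*(t + 1)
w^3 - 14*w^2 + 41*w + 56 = (w - 8)*(w - 7)*(w + 1)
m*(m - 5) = m^2 - 5*m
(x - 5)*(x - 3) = x^2 - 8*x + 15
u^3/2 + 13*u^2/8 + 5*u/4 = u*(u/2 + 1)*(u + 5/4)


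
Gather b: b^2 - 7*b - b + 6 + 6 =b^2 - 8*b + 12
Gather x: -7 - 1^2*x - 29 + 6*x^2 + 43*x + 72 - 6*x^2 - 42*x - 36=0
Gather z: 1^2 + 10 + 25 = 36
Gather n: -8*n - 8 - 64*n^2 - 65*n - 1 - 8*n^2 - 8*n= -72*n^2 - 81*n - 9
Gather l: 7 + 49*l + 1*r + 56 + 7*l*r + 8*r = l*(7*r + 49) + 9*r + 63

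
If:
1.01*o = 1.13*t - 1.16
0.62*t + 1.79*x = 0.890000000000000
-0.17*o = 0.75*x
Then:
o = 1.71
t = 2.55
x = -0.39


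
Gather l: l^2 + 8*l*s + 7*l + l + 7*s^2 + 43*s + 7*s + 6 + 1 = l^2 + l*(8*s + 8) + 7*s^2 + 50*s + 7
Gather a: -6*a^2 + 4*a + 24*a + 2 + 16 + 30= -6*a^2 + 28*a + 48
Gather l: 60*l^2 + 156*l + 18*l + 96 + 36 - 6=60*l^2 + 174*l + 126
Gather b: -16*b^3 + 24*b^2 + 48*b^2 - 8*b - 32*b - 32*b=-16*b^3 + 72*b^2 - 72*b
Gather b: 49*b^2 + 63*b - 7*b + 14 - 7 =49*b^2 + 56*b + 7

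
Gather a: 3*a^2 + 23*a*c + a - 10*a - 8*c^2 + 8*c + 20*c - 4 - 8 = 3*a^2 + a*(23*c - 9) - 8*c^2 + 28*c - 12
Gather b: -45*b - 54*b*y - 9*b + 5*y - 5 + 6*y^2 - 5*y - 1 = b*(-54*y - 54) + 6*y^2 - 6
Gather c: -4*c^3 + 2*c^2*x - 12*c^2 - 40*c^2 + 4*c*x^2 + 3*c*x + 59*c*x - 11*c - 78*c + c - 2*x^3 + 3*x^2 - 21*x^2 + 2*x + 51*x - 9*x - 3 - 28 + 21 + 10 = -4*c^3 + c^2*(2*x - 52) + c*(4*x^2 + 62*x - 88) - 2*x^3 - 18*x^2 + 44*x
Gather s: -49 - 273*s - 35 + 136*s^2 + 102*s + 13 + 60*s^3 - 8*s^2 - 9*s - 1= 60*s^3 + 128*s^2 - 180*s - 72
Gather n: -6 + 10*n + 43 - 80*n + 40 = 77 - 70*n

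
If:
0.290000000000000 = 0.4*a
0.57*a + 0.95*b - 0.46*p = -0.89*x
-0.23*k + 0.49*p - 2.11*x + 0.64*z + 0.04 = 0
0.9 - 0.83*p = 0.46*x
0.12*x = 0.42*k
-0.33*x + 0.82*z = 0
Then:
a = 0.72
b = -0.22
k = 0.07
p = 0.94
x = 0.26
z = 0.11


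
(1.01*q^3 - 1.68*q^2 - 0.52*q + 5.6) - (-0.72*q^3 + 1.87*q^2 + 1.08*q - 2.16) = 1.73*q^3 - 3.55*q^2 - 1.6*q + 7.76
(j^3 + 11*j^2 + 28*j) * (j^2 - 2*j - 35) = j^5 + 9*j^4 - 29*j^3 - 441*j^2 - 980*j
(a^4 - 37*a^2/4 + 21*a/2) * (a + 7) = a^5 + 7*a^4 - 37*a^3/4 - 217*a^2/4 + 147*a/2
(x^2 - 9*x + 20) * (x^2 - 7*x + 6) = x^4 - 16*x^3 + 89*x^2 - 194*x + 120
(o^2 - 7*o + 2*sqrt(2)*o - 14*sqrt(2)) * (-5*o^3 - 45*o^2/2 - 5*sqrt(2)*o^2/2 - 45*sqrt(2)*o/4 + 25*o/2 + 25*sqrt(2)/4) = -5*o^5 - 25*sqrt(2)*o^4/2 + 25*o^4/2 + 125*sqrt(2)*o^3/4 + 160*o^3 - 125*o^2/2 + 425*sqrt(2)*o^2 - 875*sqrt(2)*o/4 + 340*o - 175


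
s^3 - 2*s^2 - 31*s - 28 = (s - 7)*(s + 1)*(s + 4)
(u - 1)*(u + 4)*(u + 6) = u^3 + 9*u^2 + 14*u - 24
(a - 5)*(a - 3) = a^2 - 8*a + 15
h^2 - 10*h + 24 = (h - 6)*(h - 4)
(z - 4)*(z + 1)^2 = z^3 - 2*z^2 - 7*z - 4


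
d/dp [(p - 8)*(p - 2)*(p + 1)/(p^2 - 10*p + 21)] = (p^4 - 20*p^3 + 147*p^2 - 410*p + 286)/(p^4 - 20*p^3 + 142*p^2 - 420*p + 441)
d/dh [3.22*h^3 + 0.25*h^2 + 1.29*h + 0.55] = 9.66*h^2 + 0.5*h + 1.29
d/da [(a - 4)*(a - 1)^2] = 3*(a - 3)*(a - 1)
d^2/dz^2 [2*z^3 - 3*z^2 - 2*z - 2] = 12*z - 6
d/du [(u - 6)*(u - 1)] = 2*u - 7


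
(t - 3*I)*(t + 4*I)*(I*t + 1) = I*t^3 + 13*I*t + 12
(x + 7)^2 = x^2 + 14*x + 49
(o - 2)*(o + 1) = o^2 - o - 2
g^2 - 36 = (g - 6)*(g + 6)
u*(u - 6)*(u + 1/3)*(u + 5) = u^4 - 2*u^3/3 - 91*u^2/3 - 10*u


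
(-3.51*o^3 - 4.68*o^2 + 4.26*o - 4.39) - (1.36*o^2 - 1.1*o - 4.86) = -3.51*o^3 - 6.04*o^2 + 5.36*o + 0.470000000000001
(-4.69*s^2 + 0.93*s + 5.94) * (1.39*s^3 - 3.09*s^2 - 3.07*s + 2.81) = -6.5191*s^5 + 15.7848*s^4 + 19.7812*s^3 - 34.3886*s^2 - 15.6225*s + 16.6914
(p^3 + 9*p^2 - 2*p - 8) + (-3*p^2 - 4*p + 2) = p^3 + 6*p^2 - 6*p - 6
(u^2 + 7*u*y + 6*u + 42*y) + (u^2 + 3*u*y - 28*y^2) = 2*u^2 + 10*u*y + 6*u - 28*y^2 + 42*y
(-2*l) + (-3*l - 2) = -5*l - 2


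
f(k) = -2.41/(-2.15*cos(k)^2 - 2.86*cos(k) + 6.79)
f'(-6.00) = 1.11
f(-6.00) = -1.17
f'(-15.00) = 0.01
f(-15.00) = -0.31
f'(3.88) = 0.01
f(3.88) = -0.31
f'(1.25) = 0.30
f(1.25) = -0.42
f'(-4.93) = 0.24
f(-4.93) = -0.40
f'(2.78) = -0.02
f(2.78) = -0.32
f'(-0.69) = -0.87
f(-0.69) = -0.73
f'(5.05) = -0.31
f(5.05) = -0.43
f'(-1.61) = -0.14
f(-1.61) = -0.35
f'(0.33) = 1.16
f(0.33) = -1.12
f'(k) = -2.41*(-4.3*sin(k)*cos(k) - 2.86*sin(k))/(-2.15*cos(k)^2 - 2.86*cos(k) + 6.79)^2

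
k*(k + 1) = k^2 + k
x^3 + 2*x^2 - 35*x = x*(x - 5)*(x + 7)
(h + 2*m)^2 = h^2 + 4*h*m + 4*m^2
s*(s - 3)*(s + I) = s^3 - 3*s^2 + I*s^2 - 3*I*s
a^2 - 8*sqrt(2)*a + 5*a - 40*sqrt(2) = (a + 5)*(a - 8*sqrt(2))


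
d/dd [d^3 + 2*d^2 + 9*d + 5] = 3*d^2 + 4*d + 9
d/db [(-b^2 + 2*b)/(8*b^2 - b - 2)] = (-15*b^2 + 4*b - 4)/(64*b^4 - 16*b^3 - 31*b^2 + 4*b + 4)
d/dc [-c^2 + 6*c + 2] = 6 - 2*c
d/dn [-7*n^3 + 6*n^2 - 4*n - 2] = -21*n^2 + 12*n - 4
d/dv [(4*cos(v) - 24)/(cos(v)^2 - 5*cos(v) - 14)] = 4*(cos(v)^2 - 12*cos(v) + 44)*sin(v)/(sin(v)^2 + 5*cos(v) + 13)^2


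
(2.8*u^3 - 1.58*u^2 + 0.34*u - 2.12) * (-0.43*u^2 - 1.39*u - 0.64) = -1.204*u^5 - 3.2126*u^4 + 0.258*u^3 + 1.4502*u^2 + 2.7292*u + 1.3568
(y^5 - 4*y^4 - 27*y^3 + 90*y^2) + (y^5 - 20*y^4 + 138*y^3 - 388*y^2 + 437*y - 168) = 2*y^5 - 24*y^4 + 111*y^3 - 298*y^2 + 437*y - 168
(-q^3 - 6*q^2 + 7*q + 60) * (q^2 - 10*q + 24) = -q^5 + 4*q^4 + 43*q^3 - 154*q^2 - 432*q + 1440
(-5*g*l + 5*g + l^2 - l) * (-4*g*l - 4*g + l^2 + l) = 20*g^2*l^2 - 20*g^2 - 9*g*l^3 + 9*g*l + l^4 - l^2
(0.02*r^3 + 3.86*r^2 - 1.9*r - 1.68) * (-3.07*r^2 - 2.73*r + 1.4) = -0.0614*r^5 - 11.9048*r^4 - 4.6768*r^3 + 15.7486*r^2 + 1.9264*r - 2.352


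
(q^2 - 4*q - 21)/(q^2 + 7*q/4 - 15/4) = 4*(q - 7)/(4*q - 5)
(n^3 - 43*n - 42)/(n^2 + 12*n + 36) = (n^2 - 6*n - 7)/(n + 6)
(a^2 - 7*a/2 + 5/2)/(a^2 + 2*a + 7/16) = 8*(2*a^2 - 7*a + 5)/(16*a^2 + 32*a + 7)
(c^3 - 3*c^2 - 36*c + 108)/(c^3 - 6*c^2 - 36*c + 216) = (c - 3)/(c - 6)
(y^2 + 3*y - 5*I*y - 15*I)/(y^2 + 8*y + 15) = (y - 5*I)/(y + 5)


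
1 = 1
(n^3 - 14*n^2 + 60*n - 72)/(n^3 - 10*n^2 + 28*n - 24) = (n - 6)/(n - 2)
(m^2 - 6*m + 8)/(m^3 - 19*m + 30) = (m - 4)/(m^2 + 2*m - 15)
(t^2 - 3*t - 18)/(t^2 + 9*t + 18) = (t - 6)/(t + 6)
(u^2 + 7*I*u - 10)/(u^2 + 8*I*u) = (u^2 + 7*I*u - 10)/(u*(u + 8*I))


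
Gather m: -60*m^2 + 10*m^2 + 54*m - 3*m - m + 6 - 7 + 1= -50*m^2 + 50*m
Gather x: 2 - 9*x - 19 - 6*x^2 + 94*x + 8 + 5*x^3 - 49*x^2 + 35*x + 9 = 5*x^3 - 55*x^2 + 120*x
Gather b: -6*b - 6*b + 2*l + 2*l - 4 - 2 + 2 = -12*b + 4*l - 4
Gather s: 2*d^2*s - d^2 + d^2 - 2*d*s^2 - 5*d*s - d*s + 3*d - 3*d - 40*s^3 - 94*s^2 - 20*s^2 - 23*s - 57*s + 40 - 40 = -40*s^3 + s^2*(-2*d - 114) + s*(2*d^2 - 6*d - 80)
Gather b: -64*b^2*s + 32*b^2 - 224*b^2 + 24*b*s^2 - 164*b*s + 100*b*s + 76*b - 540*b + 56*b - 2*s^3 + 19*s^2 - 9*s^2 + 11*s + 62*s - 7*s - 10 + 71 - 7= b^2*(-64*s - 192) + b*(24*s^2 - 64*s - 408) - 2*s^3 + 10*s^2 + 66*s + 54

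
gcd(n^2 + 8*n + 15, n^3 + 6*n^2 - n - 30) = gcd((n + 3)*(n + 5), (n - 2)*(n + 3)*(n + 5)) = n^2 + 8*n + 15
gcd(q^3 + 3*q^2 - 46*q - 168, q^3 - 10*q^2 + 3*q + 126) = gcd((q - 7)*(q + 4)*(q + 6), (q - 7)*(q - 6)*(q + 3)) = q - 7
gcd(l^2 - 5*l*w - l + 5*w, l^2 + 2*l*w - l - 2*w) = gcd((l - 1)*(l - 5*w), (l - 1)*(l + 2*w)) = l - 1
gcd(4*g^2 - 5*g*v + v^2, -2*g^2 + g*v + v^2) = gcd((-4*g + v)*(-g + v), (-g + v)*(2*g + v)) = -g + v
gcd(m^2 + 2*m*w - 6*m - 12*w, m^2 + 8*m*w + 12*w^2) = m + 2*w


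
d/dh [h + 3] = 1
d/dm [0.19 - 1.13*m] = -1.13000000000000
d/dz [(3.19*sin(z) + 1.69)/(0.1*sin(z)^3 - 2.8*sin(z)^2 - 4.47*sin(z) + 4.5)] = (-0.638*sin(z)^3 + 8.425*sin(z)^2 + 9.464*sin(z) + 21.9093)*cos(z)/(0.01*sin(z)^6 - 0.56*sin(z)^5 + 6.946*sin(z)^4 + 25.932*sin(z)^3 - 5.2191*sin(z)^2 - 40.23*sin(z) + 20.25)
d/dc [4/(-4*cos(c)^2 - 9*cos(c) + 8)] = -4*(8*cos(c) + 9)*sin(c)/(4*cos(c)^2 + 9*cos(c) - 8)^2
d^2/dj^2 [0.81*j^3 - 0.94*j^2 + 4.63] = 4.86*j - 1.88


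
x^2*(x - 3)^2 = x^4 - 6*x^3 + 9*x^2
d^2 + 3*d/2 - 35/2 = (d - 7/2)*(d + 5)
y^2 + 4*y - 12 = (y - 2)*(y + 6)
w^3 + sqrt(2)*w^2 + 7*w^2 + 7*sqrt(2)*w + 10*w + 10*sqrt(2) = (w + 2)*(w + 5)*(w + sqrt(2))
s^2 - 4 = (s - 2)*(s + 2)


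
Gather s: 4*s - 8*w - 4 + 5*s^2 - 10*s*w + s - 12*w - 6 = 5*s^2 + s*(5 - 10*w) - 20*w - 10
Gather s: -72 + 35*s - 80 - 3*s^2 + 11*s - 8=-3*s^2 + 46*s - 160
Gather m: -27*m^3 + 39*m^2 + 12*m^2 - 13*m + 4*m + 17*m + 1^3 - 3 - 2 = -27*m^3 + 51*m^2 + 8*m - 4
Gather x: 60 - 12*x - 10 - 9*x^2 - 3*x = -9*x^2 - 15*x + 50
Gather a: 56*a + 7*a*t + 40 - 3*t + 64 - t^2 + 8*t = a*(7*t + 56) - t^2 + 5*t + 104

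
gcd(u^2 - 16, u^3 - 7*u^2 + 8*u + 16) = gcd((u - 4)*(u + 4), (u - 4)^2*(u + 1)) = u - 4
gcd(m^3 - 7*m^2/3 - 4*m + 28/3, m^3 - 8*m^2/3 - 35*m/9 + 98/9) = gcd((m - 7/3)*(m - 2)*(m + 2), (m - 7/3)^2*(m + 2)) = m^2 - m/3 - 14/3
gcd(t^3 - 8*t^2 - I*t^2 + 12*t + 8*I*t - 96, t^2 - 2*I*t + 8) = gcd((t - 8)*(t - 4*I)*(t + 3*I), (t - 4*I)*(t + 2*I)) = t - 4*I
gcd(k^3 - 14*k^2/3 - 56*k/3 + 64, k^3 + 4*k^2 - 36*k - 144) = k^2 - 2*k - 24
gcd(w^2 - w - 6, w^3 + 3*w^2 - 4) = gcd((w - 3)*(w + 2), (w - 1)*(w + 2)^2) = w + 2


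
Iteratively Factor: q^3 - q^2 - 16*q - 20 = (q + 2)*(q^2 - 3*q - 10) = (q + 2)^2*(q - 5)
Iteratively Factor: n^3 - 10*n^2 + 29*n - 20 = (n - 4)*(n^2 - 6*n + 5) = (n - 4)*(n - 1)*(n - 5)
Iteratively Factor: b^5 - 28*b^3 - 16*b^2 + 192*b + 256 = (b - 4)*(b^4 + 4*b^3 - 12*b^2 - 64*b - 64) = (b - 4)^2*(b^3 + 8*b^2 + 20*b + 16) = (b - 4)^2*(b + 4)*(b^2 + 4*b + 4) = (b - 4)^2*(b + 2)*(b + 4)*(b + 2)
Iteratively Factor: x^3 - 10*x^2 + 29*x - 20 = (x - 1)*(x^2 - 9*x + 20) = (x - 5)*(x - 1)*(x - 4)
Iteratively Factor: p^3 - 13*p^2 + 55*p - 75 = (p - 5)*(p^2 - 8*p + 15) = (p - 5)^2*(p - 3)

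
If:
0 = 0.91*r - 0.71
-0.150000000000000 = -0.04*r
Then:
No Solution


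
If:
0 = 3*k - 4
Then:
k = 4/3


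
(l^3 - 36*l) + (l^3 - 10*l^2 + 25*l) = 2*l^3 - 10*l^2 - 11*l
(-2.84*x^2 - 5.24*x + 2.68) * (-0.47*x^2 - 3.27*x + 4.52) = 1.3348*x^4 + 11.7496*x^3 + 3.0384*x^2 - 32.4484*x + 12.1136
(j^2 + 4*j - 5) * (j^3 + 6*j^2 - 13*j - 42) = j^5 + 10*j^4 + 6*j^3 - 124*j^2 - 103*j + 210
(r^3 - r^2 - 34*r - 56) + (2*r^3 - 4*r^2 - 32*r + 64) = 3*r^3 - 5*r^2 - 66*r + 8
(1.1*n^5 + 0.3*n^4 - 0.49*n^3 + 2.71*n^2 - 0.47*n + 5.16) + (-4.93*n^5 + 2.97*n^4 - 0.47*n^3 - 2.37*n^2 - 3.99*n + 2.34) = -3.83*n^5 + 3.27*n^4 - 0.96*n^3 + 0.34*n^2 - 4.46*n + 7.5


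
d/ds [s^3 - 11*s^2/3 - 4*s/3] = 3*s^2 - 22*s/3 - 4/3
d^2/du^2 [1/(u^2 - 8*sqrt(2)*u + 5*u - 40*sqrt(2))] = 2*(-u^2 - 5*u + 8*sqrt(2)*u + (2*u - 8*sqrt(2) + 5)^2 + 40*sqrt(2))/(u^2 - 8*sqrt(2)*u + 5*u - 40*sqrt(2))^3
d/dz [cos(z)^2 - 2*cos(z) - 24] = 2*(1 - cos(z))*sin(z)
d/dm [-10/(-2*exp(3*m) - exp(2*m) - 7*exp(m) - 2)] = (-60*exp(2*m) - 20*exp(m) - 70)*exp(m)/(2*exp(3*m) + exp(2*m) + 7*exp(m) + 2)^2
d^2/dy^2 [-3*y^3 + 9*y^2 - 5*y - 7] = 18 - 18*y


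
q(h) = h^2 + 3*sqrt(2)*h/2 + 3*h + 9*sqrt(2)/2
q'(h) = 2*h + 3*sqrt(2)/2 + 3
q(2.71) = 27.59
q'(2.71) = 10.54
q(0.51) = 9.24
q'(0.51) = 6.14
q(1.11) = 13.28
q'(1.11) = 7.34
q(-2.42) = -0.17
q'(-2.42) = 0.28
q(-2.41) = -0.17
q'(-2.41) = 0.30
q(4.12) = 44.44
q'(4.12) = 13.36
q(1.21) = 14.02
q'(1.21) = 7.54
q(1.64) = 17.45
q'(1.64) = 8.40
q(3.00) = 30.73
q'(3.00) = 11.12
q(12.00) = 211.82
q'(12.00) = 29.12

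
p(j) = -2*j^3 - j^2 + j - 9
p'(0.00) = 1.00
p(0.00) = -9.00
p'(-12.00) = -839.00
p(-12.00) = 3291.00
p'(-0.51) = 0.46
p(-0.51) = -9.50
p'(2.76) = -50.23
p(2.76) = -55.91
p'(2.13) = -30.48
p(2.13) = -30.73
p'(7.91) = -390.23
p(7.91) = -1053.49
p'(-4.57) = -115.17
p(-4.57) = 156.43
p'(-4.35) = -103.84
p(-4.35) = 132.35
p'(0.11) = 0.71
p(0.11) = -8.90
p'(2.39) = -38.05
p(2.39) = -39.63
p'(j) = -6*j^2 - 2*j + 1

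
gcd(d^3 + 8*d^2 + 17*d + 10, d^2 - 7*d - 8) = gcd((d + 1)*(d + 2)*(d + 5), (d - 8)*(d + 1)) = d + 1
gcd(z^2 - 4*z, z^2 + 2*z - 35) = 1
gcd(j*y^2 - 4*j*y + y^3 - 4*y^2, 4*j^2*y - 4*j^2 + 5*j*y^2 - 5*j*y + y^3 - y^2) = j + y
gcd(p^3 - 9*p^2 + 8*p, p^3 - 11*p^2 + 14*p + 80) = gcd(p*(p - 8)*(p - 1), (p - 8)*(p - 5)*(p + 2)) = p - 8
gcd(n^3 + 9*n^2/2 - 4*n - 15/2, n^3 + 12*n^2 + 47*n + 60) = n + 5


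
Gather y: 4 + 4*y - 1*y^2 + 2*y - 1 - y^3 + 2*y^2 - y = -y^3 + y^2 + 5*y + 3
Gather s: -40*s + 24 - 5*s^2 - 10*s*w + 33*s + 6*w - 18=-5*s^2 + s*(-10*w - 7) + 6*w + 6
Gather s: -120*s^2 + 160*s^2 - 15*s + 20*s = 40*s^2 + 5*s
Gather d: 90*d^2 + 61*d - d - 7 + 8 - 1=90*d^2 + 60*d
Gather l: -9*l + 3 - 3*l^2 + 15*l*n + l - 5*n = -3*l^2 + l*(15*n - 8) - 5*n + 3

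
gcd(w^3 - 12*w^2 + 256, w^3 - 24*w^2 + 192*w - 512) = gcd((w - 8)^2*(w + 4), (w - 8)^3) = w^2 - 16*w + 64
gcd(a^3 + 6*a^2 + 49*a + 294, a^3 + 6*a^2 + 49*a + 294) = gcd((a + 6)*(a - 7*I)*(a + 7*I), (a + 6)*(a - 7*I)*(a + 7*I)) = a^3 + 6*a^2 + 49*a + 294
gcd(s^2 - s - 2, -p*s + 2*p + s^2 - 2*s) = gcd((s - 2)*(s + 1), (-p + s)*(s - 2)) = s - 2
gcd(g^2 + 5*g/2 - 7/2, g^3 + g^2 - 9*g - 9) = 1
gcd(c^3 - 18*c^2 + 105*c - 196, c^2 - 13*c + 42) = c - 7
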